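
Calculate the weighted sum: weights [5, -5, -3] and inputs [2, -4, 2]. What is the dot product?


Element-wise products:
5 * 2 = 10
-5 * -4 = 20
-3 * 2 = -6
Sum = 10 + 20 + -6
= 24

24


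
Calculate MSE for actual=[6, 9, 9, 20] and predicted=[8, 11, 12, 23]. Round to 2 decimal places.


Differences: [-2, -2, -3, -3]
Squared errors: [4, 4, 9, 9]
Sum of squared errors = 26
MSE = 26 / 4 = 6.50

6.50


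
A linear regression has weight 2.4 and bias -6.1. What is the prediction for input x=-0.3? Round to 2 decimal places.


y = 2.4 * -0.3 + (-6.1)
= -0.72 + (-6.1)
= -6.82

-6.82


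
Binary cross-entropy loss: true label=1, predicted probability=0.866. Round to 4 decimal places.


For y=1: Loss = -log(p)
= -log(0.866)
= -(-0.1439)
= 0.1439

0.1439


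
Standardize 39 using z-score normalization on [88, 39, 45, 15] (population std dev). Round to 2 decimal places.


Mean = (88 + 39 + 45 + 15) / 4 = 46.75
Variance = sum((x_i - mean)^2) / n = 693.1875
Std = sqrt(693.1875) = 26.3285
Z = (x - mean) / std
= (39 - 46.75) / 26.3285
= -7.75 / 26.3285
= -0.29

-0.29


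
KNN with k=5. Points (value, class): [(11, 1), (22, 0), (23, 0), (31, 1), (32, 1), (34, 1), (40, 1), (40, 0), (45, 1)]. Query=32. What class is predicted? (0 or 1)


Distances from query 32:
Point 32 (class 1): distance = 0
Point 31 (class 1): distance = 1
Point 34 (class 1): distance = 2
Point 40 (class 0): distance = 8
Point 40 (class 1): distance = 8
K=5 nearest neighbors: classes = [1, 1, 1, 0, 1]
Votes for class 1: 4 / 5
Majority vote => class 1

1


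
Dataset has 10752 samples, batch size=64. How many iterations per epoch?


Iterations per epoch = dataset_size / batch_size
= 10752 / 64
= 168

168


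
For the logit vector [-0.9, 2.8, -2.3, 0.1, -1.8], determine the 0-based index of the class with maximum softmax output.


Softmax is a monotonic transformation, so it preserves the argmax.
We need to find the index of the maximum logit.
Index 0: -0.9
Index 1: 2.8
Index 2: -2.3
Index 3: 0.1
Index 4: -1.8
Maximum logit = 2.8 at index 1

1


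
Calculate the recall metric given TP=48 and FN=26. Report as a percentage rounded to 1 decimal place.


Recall = TP / (TP + FN) * 100
= 48 / (48 + 26)
= 48 / 74
= 0.6486
= 64.9%

64.9


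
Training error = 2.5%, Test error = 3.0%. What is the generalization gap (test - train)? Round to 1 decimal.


Generalization gap = test_error - train_error
= 3.0 - 2.5
= 0.5%
A small gap suggests good generalization.

0.5


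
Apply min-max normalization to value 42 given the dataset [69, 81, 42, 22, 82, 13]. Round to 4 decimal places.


Min = 13, Max = 82
Range = 82 - 13 = 69
Scaled = (x - min) / (max - min)
= (42 - 13) / 69
= 29 / 69
= 0.4203

0.4203


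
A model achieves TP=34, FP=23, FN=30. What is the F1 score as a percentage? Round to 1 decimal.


Precision = TP / (TP + FP) = 34 / 57 = 0.5965
Recall = TP / (TP + FN) = 34 / 64 = 0.5312
F1 = 2 * P * R / (P + R)
= 2 * 0.5965 * 0.5312 / (0.5965 + 0.5312)
= 0.6338 / 1.1277
= 0.562
As percentage: 56.2%

56.2


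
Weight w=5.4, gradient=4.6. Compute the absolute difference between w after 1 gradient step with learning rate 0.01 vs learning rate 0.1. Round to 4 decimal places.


With lr=0.01: w_new = 5.4 - 0.01 * 4.6 = 5.354
With lr=0.1: w_new = 5.4 - 0.1 * 4.6 = 4.94
Absolute difference = |5.354 - 4.94|
= 0.4140

0.4140


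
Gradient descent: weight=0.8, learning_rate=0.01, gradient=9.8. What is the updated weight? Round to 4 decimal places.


w_new = w_old - lr * gradient
= 0.8 - 0.01 * 9.8
= 0.8 - (0.098)
= 0.7020

0.7020


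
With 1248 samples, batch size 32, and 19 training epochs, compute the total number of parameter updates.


Iterations per epoch = 1248 / 32 = 39
Total updates = iterations_per_epoch * epochs
= 39 * 19
= 741

741


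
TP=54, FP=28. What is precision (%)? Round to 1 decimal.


Precision = TP / (TP + FP) * 100
= 54 / (54 + 28)
= 54 / 82
= 0.6585
= 65.9%

65.9


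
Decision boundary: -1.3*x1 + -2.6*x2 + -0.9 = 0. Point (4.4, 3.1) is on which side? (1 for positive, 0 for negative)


Compute -1.3 * 4.4 + -2.6 * 3.1 + -0.9
= -5.72 + -8.06 + -0.9
= -14.68
Since -14.68 < 0, the point is on the negative side.

0


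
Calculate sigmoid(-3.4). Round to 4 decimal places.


sigmoid(z) = 1 / (1 + exp(-z))
exp(-(-3.4)) = exp(3.4) = 29.9641
1 + 29.9641 = 30.9641
1 / 30.9641 = 0.0323

0.0323


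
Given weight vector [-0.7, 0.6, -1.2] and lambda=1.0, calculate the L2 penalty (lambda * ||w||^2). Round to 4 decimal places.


Squaring each weight:
(-0.7)^2 = 0.49
0.6^2 = 0.36
(-1.2)^2 = 1.44
Sum of squares = 2.29
Penalty = 1.0 * 2.29 = 2.2900

2.2900


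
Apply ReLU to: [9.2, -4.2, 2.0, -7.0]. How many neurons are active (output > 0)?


ReLU(x) = max(0, x) for each element:
ReLU(9.2) = 9.2
ReLU(-4.2) = 0
ReLU(2.0) = 2.0
ReLU(-7.0) = 0
Active neurons (>0): 2

2


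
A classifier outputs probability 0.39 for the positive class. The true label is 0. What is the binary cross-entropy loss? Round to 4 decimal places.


For y=0: Loss = -log(1-p)
= -log(1 - 0.39)
= -log(0.61)
= -(-0.4943)
= 0.4943

0.4943


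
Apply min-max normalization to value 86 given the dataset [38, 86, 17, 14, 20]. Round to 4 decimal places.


Min = 14, Max = 86
Range = 86 - 14 = 72
Scaled = (x - min) / (max - min)
= (86 - 14) / 72
= 72 / 72
= 1.0000

1.0000


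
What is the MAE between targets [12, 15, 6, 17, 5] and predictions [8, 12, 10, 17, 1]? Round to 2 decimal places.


Absolute errors: [4, 3, 4, 0, 4]
Sum of absolute errors = 15
MAE = 15 / 5 = 3.00

3.00


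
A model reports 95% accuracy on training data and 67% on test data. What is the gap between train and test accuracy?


Gap = train_accuracy - test_accuracy
= 95 - 67
= 28%
This large gap strongly indicates overfitting.

28


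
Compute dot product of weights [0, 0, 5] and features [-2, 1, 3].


Element-wise products:
0 * -2 = 0
0 * 1 = 0
5 * 3 = 15
Sum = 0 + 0 + 15
= 15

15


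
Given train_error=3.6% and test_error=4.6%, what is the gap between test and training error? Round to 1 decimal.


Generalization gap = test_error - train_error
= 4.6 - 3.6
= 1.0%
A small gap suggests good generalization.

1.0


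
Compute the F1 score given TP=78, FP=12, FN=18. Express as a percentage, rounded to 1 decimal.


Precision = TP / (TP + FP) = 78 / 90 = 0.8667
Recall = TP / (TP + FN) = 78 / 96 = 0.8125
F1 = 2 * P * R / (P + R)
= 2 * 0.8667 * 0.8125 / (0.8667 + 0.8125)
= 1.4083 / 1.6792
= 0.8387
As percentage: 83.9%

83.9


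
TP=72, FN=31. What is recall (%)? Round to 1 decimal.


Recall = TP / (TP + FN) * 100
= 72 / (72 + 31)
= 72 / 103
= 0.699
= 69.9%

69.9


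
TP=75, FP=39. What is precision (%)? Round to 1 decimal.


Precision = TP / (TP + FP) * 100
= 75 / (75 + 39)
= 75 / 114
= 0.6579
= 65.8%

65.8


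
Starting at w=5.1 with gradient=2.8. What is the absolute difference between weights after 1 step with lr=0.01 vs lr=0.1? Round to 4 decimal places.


With lr=0.01: w_new = 5.1 - 0.01 * 2.8 = 5.072
With lr=0.1: w_new = 5.1 - 0.1 * 2.8 = 4.82
Absolute difference = |5.072 - 4.82|
= 0.2520

0.2520


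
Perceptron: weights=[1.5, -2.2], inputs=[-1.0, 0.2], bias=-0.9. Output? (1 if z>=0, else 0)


z = w . x + b
= 1.5*-1.0 + -2.2*0.2 + -0.9
= -1.5 + -0.44 + -0.9
= -1.94 + -0.9
= -2.84
Since z = -2.84 < 0, output = 0

0


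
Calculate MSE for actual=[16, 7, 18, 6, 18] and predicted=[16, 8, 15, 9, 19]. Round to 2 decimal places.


Differences: [0, -1, 3, -3, -1]
Squared errors: [0, 1, 9, 9, 1]
Sum of squared errors = 20
MSE = 20 / 5 = 4.00

4.00


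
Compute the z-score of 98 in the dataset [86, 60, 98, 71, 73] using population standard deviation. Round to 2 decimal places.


Mean = (86 + 60 + 98 + 71 + 73) / 5 = 77.6
Variance = sum((x_i - mean)^2) / n = 172.24
Std = sqrt(172.24) = 13.124
Z = (x - mean) / std
= (98 - 77.6) / 13.124
= 20.4 / 13.124
= 1.55

1.55


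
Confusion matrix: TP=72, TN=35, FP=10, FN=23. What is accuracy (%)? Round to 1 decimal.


Accuracy = (TP + TN) / (TP + TN + FP + FN) * 100
= (72 + 35) / (72 + 35 + 10 + 23)
= 107 / 140
= 0.7643
= 76.4%

76.4


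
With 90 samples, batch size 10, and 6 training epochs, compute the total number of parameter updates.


Iterations per epoch = 90 / 10 = 9
Total updates = iterations_per_epoch * epochs
= 9 * 6
= 54

54


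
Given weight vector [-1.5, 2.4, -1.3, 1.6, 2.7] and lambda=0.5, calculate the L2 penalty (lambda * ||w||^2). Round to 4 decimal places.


Squaring each weight:
(-1.5)^2 = 2.25
2.4^2 = 5.76
(-1.3)^2 = 1.69
1.6^2 = 2.56
2.7^2 = 7.29
Sum of squares = 19.55
Penalty = 0.5 * 19.55 = 9.7750

9.7750


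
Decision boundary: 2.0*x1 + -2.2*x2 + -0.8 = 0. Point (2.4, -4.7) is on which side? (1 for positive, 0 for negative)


Compute 2.0 * 2.4 + -2.2 * -4.7 + -0.8
= 4.8 + 10.34 + -0.8
= 14.34
Since 14.34 >= 0, the point is on the positive side.

1


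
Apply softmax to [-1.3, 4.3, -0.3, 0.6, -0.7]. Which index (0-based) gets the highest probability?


Softmax is a monotonic transformation, so it preserves the argmax.
We need to find the index of the maximum logit.
Index 0: -1.3
Index 1: 4.3
Index 2: -0.3
Index 3: 0.6
Index 4: -0.7
Maximum logit = 4.3 at index 1

1


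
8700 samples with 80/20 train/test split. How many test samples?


Train samples = 8700 * 80% = 6960
Test samples = 8700 - 6960
= 1740

1740


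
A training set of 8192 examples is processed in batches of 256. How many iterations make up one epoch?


Iterations per epoch = dataset_size / batch_size
= 8192 / 256
= 32

32


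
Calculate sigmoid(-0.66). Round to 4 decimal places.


sigmoid(z) = 1 / (1 + exp(-z))
exp(-(-0.66)) = exp(0.66) = 1.9348
1 + 1.9348 = 2.9348
1 / 2.9348 = 0.3407

0.3407


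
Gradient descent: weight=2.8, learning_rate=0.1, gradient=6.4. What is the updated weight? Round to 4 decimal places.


w_new = w_old - lr * gradient
= 2.8 - 0.1 * 6.4
= 2.8 - (0.64)
= 2.1600

2.1600


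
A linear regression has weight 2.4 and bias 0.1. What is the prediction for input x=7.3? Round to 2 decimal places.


y = 2.4 * 7.3 + (0.1)
= 17.52 + (0.1)
= 17.62

17.62


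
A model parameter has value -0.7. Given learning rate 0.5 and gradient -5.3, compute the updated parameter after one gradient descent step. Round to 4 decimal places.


w_new = w_old - lr * gradient
= -0.7 - 0.5 * -5.3
= -0.7 - (-2.65)
= 1.9500

1.9500


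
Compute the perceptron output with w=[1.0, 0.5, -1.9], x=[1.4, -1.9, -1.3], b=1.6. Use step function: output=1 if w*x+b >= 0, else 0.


z = w . x + b
= 1.0*1.4 + 0.5*-1.9 + -1.9*-1.3 + 1.6
= 1.4 + -0.95 + 2.47 + 1.6
= 2.92 + 1.6
= 4.52
Since z = 4.52 >= 0, output = 1

1


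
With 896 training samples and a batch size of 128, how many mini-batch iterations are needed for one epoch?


Iterations per epoch = dataset_size / batch_size
= 896 / 128
= 7

7


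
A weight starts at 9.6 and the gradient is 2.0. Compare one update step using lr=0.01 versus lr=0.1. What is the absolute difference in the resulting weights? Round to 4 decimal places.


With lr=0.01: w_new = 9.6 - 0.01 * 2.0 = 9.58
With lr=0.1: w_new = 9.6 - 0.1 * 2.0 = 9.4
Absolute difference = |9.58 - 9.4|
= 0.1800

0.1800


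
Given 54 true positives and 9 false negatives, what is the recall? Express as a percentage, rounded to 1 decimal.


Recall = TP / (TP + FN) * 100
= 54 / (54 + 9)
= 54 / 63
= 0.8571
= 85.7%

85.7


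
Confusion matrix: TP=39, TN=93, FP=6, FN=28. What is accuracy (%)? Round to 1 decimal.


Accuracy = (TP + TN) / (TP + TN + FP + FN) * 100
= (39 + 93) / (39 + 93 + 6 + 28)
= 132 / 166
= 0.7952
= 79.5%

79.5


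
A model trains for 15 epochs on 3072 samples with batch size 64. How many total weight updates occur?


Iterations per epoch = 3072 / 64 = 48
Total updates = iterations_per_epoch * epochs
= 48 * 15
= 720

720


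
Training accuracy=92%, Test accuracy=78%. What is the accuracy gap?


Gap = train_accuracy - test_accuracy
= 92 - 78
= 14%
This gap suggests the model is overfitting.

14


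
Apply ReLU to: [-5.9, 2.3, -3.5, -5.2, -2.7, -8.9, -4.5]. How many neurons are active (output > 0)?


ReLU(x) = max(0, x) for each element:
ReLU(-5.9) = 0
ReLU(2.3) = 2.3
ReLU(-3.5) = 0
ReLU(-5.2) = 0
ReLU(-2.7) = 0
ReLU(-8.9) = 0
ReLU(-4.5) = 0
Active neurons (>0): 1

1


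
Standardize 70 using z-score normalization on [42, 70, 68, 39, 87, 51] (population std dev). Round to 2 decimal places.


Mean = (42 + 70 + 68 + 39 + 87 + 51) / 6 = 59.5
Variance = sum((x_i - mean)^2) / n = 289.5833
Std = sqrt(289.5833) = 17.0171
Z = (x - mean) / std
= (70 - 59.5) / 17.0171
= 10.5 / 17.0171
= 0.62

0.62


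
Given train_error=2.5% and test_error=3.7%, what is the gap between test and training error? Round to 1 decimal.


Generalization gap = test_error - train_error
= 3.7 - 2.5
= 1.2%
A small gap suggests good generalization.

1.2


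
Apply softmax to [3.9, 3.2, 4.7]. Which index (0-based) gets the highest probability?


Softmax is a monotonic transformation, so it preserves the argmax.
We need to find the index of the maximum logit.
Index 0: 3.9
Index 1: 3.2
Index 2: 4.7
Maximum logit = 4.7 at index 2

2


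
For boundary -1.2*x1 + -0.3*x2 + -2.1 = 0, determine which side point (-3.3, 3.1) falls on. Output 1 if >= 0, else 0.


Compute -1.2 * -3.3 + -0.3 * 3.1 + -2.1
= 3.96 + -0.93 + -2.1
= 0.93
Since 0.93 >= 0, the point is on the positive side.

1


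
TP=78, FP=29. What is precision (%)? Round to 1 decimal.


Precision = TP / (TP + FP) * 100
= 78 / (78 + 29)
= 78 / 107
= 0.729
= 72.9%

72.9


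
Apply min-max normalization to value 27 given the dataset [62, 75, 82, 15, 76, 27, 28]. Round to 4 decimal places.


Min = 15, Max = 82
Range = 82 - 15 = 67
Scaled = (x - min) / (max - min)
= (27 - 15) / 67
= 12 / 67
= 0.1791

0.1791


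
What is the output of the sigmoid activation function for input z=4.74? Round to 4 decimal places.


sigmoid(z) = 1 / (1 + exp(-z))
exp(-(4.74)) = exp(-4.74) = 0.0087
1 + 0.0087 = 1.0087
1 / 1.0087 = 0.9913

0.9913


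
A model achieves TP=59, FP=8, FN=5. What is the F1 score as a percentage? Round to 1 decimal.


Precision = TP / (TP + FP) = 59 / 67 = 0.8806
Recall = TP / (TP + FN) = 59 / 64 = 0.9219
F1 = 2 * P * R / (P + R)
= 2 * 0.8806 * 0.9219 / (0.8806 + 0.9219)
= 1.6236 / 1.8025
= 0.9008
As percentage: 90.1%

90.1


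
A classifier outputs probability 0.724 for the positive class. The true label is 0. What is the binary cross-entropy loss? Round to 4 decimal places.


For y=0: Loss = -log(1-p)
= -log(1 - 0.724)
= -log(0.276)
= -(-1.2874)
= 1.2874

1.2874


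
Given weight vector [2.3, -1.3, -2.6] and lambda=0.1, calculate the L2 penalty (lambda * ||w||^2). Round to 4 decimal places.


Squaring each weight:
2.3^2 = 5.29
(-1.3)^2 = 1.69
(-2.6)^2 = 6.76
Sum of squares = 13.74
Penalty = 0.1 * 13.74 = 1.3740

1.3740


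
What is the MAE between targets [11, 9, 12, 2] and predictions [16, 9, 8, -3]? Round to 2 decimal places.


Absolute errors: [5, 0, 4, 5]
Sum of absolute errors = 14
MAE = 14 / 4 = 3.50

3.50


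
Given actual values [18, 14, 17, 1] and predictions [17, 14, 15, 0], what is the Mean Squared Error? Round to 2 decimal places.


Differences: [1, 0, 2, 1]
Squared errors: [1, 0, 4, 1]
Sum of squared errors = 6
MSE = 6 / 4 = 1.50

1.50


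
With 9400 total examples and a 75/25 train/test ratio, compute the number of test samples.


Train samples = 9400 * 75% = 7050
Test samples = 9400 - 7050
= 2350

2350


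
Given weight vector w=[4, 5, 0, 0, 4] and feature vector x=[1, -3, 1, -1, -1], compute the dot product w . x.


Element-wise products:
4 * 1 = 4
5 * -3 = -15
0 * 1 = 0
0 * -1 = 0
4 * -1 = -4
Sum = 4 + -15 + 0 + 0 + -4
= -15

-15


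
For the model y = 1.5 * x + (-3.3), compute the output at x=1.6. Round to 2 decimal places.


y = 1.5 * 1.6 + (-3.3)
= 2.4 + (-3.3)
= -0.90

-0.90


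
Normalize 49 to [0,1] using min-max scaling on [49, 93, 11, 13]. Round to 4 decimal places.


Min = 11, Max = 93
Range = 93 - 11 = 82
Scaled = (x - min) / (max - min)
= (49 - 11) / 82
= 38 / 82
= 0.4634

0.4634


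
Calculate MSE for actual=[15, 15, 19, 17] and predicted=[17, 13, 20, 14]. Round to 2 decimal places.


Differences: [-2, 2, -1, 3]
Squared errors: [4, 4, 1, 9]
Sum of squared errors = 18
MSE = 18 / 4 = 4.50

4.50


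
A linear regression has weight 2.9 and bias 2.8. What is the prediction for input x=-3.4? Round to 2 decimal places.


y = 2.9 * -3.4 + (2.8)
= -9.86 + (2.8)
= -7.06

-7.06


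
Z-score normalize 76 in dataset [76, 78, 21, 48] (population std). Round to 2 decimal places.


Mean = (76 + 78 + 21 + 48) / 4 = 55.75
Variance = sum((x_i - mean)^2) / n = 543.1875
Std = sqrt(543.1875) = 23.3064
Z = (x - mean) / std
= (76 - 55.75) / 23.3064
= 20.25 / 23.3064
= 0.87

0.87


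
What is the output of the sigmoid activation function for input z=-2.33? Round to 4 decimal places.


sigmoid(z) = 1 / (1 + exp(-z))
exp(-(-2.33)) = exp(2.33) = 10.2779
1 + 10.2779 = 11.2779
1 / 11.2779 = 0.0887

0.0887


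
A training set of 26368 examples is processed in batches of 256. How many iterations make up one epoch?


Iterations per epoch = dataset_size / batch_size
= 26368 / 256
= 103

103


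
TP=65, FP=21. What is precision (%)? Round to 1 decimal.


Precision = TP / (TP + FP) * 100
= 65 / (65 + 21)
= 65 / 86
= 0.7558
= 75.6%

75.6


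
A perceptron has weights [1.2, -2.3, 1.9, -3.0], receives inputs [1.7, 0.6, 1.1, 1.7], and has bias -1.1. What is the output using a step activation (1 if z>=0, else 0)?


z = w . x + b
= 1.2*1.7 + -2.3*0.6 + 1.9*1.1 + -3.0*1.7 + -1.1
= 2.04 + -1.38 + 2.09 + -5.1 + -1.1
= -2.35 + -1.1
= -3.45
Since z = -3.45 < 0, output = 0

0


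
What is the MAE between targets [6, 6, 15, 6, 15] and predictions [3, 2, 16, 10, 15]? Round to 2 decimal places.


Absolute errors: [3, 4, 1, 4, 0]
Sum of absolute errors = 12
MAE = 12 / 5 = 2.40

2.40


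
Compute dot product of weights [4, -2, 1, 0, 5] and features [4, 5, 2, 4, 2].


Element-wise products:
4 * 4 = 16
-2 * 5 = -10
1 * 2 = 2
0 * 4 = 0
5 * 2 = 10
Sum = 16 + -10 + 2 + 0 + 10
= 18

18


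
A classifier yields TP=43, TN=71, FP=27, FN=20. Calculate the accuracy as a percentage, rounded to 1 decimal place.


Accuracy = (TP + TN) / (TP + TN + FP + FN) * 100
= (43 + 71) / (43 + 71 + 27 + 20)
= 114 / 161
= 0.7081
= 70.8%

70.8


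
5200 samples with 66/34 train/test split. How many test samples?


Train samples = 5200 * 66% = 3432
Test samples = 5200 - 3432
= 1768

1768


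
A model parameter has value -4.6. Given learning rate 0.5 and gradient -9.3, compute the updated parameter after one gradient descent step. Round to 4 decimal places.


w_new = w_old - lr * gradient
= -4.6 - 0.5 * -9.3
= -4.6 - (-4.65)
= 0.0500

0.0500


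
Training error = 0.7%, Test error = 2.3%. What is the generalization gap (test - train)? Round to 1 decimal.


Generalization gap = test_error - train_error
= 2.3 - 0.7
= 1.6%
A small gap suggests good generalization.

1.6


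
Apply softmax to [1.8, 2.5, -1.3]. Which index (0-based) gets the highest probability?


Softmax is a monotonic transformation, so it preserves the argmax.
We need to find the index of the maximum logit.
Index 0: 1.8
Index 1: 2.5
Index 2: -1.3
Maximum logit = 2.5 at index 1

1


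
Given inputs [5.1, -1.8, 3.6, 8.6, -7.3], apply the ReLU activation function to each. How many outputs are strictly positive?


ReLU(x) = max(0, x) for each element:
ReLU(5.1) = 5.1
ReLU(-1.8) = 0
ReLU(3.6) = 3.6
ReLU(8.6) = 8.6
ReLU(-7.3) = 0
Active neurons (>0): 3

3


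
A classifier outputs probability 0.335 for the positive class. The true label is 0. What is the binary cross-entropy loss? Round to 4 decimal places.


For y=0: Loss = -log(1-p)
= -log(1 - 0.335)
= -log(0.665)
= -(-0.408)
= 0.4080

0.4080


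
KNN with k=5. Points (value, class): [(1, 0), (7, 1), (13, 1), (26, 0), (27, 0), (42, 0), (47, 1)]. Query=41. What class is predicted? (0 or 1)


Distances from query 41:
Point 42 (class 0): distance = 1
Point 47 (class 1): distance = 6
Point 27 (class 0): distance = 14
Point 26 (class 0): distance = 15
Point 13 (class 1): distance = 28
K=5 nearest neighbors: classes = [0, 1, 0, 0, 1]
Votes for class 1: 2 / 5
Majority vote => class 0

0


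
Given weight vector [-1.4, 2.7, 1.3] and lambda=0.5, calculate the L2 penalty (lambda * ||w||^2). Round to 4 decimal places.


Squaring each weight:
(-1.4)^2 = 1.96
2.7^2 = 7.29
1.3^2 = 1.69
Sum of squares = 10.94
Penalty = 0.5 * 10.94 = 5.4700

5.4700


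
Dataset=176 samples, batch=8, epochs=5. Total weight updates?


Iterations per epoch = 176 / 8 = 22
Total updates = iterations_per_epoch * epochs
= 22 * 5
= 110

110


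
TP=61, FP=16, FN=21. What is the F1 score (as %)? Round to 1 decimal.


Precision = TP / (TP + FP) = 61 / 77 = 0.7922
Recall = TP / (TP + FN) = 61 / 82 = 0.7439
F1 = 2 * P * R / (P + R)
= 2 * 0.7922 * 0.7439 / (0.7922 + 0.7439)
= 1.1787 / 1.5361
= 0.7673
As percentage: 76.7%

76.7


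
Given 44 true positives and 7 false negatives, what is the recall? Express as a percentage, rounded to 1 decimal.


Recall = TP / (TP + FN) * 100
= 44 / (44 + 7)
= 44 / 51
= 0.8627
= 86.3%

86.3


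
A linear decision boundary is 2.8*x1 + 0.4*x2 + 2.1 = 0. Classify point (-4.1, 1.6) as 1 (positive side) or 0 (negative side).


Compute 2.8 * -4.1 + 0.4 * 1.6 + 2.1
= -11.48 + 0.64 + 2.1
= -8.74
Since -8.74 < 0, the point is on the negative side.

0


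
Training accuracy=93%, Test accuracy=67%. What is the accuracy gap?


Gap = train_accuracy - test_accuracy
= 93 - 67
= 26%
This large gap strongly indicates overfitting.

26


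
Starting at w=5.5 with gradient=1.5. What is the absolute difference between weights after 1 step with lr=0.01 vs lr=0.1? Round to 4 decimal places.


With lr=0.01: w_new = 5.5 - 0.01 * 1.5 = 5.485
With lr=0.1: w_new = 5.5 - 0.1 * 1.5 = 5.35
Absolute difference = |5.485 - 5.35|
= 0.1350

0.1350


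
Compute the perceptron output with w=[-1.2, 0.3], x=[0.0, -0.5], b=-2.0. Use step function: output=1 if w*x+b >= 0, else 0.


z = w . x + b
= -1.2*0.0 + 0.3*-0.5 + -2.0
= -0.0 + -0.15 + -2.0
= -0.15 + -2.0
= -2.15
Since z = -2.15 < 0, output = 0

0


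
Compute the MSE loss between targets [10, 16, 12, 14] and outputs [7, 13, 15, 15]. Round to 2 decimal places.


Differences: [3, 3, -3, -1]
Squared errors: [9, 9, 9, 1]
Sum of squared errors = 28
MSE = 28 / 4 = 7.00

7.00


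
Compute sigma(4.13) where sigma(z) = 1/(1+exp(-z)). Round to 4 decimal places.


sigmoid(z) = 1 / (1 + exp(-z))
exp(-(4.13)) = exp(-4.13) = 0.0161
1 + 0.0161 = 1.0161
1 / 1.0161 = 0.9842

0.9842


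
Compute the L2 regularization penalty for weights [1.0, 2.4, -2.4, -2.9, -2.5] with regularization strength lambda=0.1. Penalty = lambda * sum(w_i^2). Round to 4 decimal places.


Squaring each weight:
1.0^2 = 1.0
2.4^2 = 5.76
(-2.4)^2 = 5.76
(-2.9)^2 = 8.41
(-2.5)^2 = 6.25
Sum of squares = 27.18
Penalty = 0.1 * 27.18 = 2.7180

2.7180


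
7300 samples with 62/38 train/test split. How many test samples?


Train samples = 7300 * 62% = 4526
Test samples = 7300 - 4526
= 2774

2774


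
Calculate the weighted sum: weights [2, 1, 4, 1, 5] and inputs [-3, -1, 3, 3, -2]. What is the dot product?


Element-wise products:
2 * -3 = -6
1 * -1 = -1
4 * 3 = 12
1 * 3 = 3
5 * -2 = -10
Sum = -6 + -1 + 12 + 3 + -10
= -2

-2


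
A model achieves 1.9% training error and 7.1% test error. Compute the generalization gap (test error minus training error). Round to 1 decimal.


Generalization gap = test_error - train_error
= 7.1 - 1.9
= 5.2%
A moderate gap.

5.2


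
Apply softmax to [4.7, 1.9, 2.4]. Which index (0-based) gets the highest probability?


Softmax is a monotonic transformation, so it preserves the argmax.
We need to find the index of the maximum logit.
Index 0: 4.7
Index 1: 1.9
Index 2: 2.4
Maximum logit = 4.7 at index 0

0


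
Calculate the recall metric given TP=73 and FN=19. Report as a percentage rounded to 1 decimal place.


Recall = TP / (TP + FN) * 100
= 73 / (73 + 19)
= 73 / 92
= 0.7935
= 79.3%

79.3


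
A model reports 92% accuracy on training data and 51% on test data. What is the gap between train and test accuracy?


Gap = train_accuracy - test_accuracy
= 92 - 51
= 41%
This large gap strongly indicates overfitting.

41


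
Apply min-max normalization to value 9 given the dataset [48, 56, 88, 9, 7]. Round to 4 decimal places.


Min = 7, Max = 88
Range = 88 - 7 = 81
Scaled = (x - min) / (max - min)
= (9 - 7) / 81
= 2 / 81
= 0.0247

0.0247


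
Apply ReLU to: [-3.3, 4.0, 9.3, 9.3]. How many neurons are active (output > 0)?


ReLU(x) = max(0, x) for each element:
ReLU(-3.3) = 0
ReLU(4.0) = 4.0
ReLU(9.3) = 9.3
ReLU(9.3) = 9.3
Active neurons (>0): 3

3


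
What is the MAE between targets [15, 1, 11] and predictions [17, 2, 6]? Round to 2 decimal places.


Absolute errors: [2, 1, 5]
Sum of absolute errors = 8
MAE = 8 / 3 = 2.67

2.67


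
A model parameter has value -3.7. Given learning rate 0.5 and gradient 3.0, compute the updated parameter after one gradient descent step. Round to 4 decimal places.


w_new = w_old - lr * gradient
= -3.7 - 0.5 * 3.0
= -3.7 - (1.5)
= -5.2000

-5.2000


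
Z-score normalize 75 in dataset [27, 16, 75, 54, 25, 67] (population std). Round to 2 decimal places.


Mean = (27 + 16 + 75 + 54 + 25 + 67) / 6 = 44.0
Variance = sum((x_i - mean)^2) / n = 504.0
Std = sqrt(504.0) = 22.4499
Z = (x - mean) / std
= (75 - 44.0) / 22.4499
= 31.0 / 22.4499
= 1.38

1.38


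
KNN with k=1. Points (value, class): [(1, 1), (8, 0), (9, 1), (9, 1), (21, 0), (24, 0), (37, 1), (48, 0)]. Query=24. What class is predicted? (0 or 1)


Distances from query 24:
Point 24 (class 0): distance = 0
K=1 nearest neighbors: classes = [0]
Votes for class 1: 0 / 1
Majority vote => class 0

0


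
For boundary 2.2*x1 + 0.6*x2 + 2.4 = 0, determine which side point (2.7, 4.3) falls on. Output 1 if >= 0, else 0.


Compute 2.2 * 2.7 + 0.6 * 4.3 + 2.4
= 5.94 + 2.58 + 2.4
= 10.92
Since 10.92 >= 0, the point is on the positive side.

1


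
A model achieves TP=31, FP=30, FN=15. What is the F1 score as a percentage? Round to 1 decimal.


Precision = TP / (TP + FP) = 31 / 61 = 0.5082
Recall = TP / (TP + FN) = 31 / 46 = 0.6739
F1 = 2 * P * R / (P + R)
= 2 * 0.5082 * 0.6739 / (0.5082 + 0.6739)
= 0.685 / 1.1821
= 0.5794
As percentage: 57.9%

57.9


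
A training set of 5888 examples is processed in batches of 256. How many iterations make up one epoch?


Iterations per epoch = dataset_size / batch_size
= 5888 / 256
= 23

23


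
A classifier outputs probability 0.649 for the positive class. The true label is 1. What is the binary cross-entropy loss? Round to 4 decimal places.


For y=1: Loss = -log(p)
= -log(0.649)
= -(-0.4323)
= 0.4323

0.4323


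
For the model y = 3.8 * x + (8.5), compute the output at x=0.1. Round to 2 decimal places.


y = 3.8 * 0.1 + (8.5)
= 0.38 + (8.5)
= 8.88

8.88


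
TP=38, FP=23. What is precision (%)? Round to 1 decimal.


Precision = TP / (TP + FP) * 100
= 38 / (38 + 23)
= 38 / 61
= 0.623
= 62.3%

62.3


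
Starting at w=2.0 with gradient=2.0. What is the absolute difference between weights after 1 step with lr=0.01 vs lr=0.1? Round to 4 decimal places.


With lr=0.01: w_new = 2.0 - 0.01 * 2.0 = 1.98
With lr=0.1: w_new = 2.0 - 0.1 * 2.0 = 1.8
Absolute difference = |1.98 - 1.8|
= 0.1800

0.1800


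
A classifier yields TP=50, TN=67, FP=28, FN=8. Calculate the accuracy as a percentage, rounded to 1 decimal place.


Accuracy = (TP + TN) / (TP + TN + FP + FN) * 100
= (50 + 67) / (50 + 67 + 28 + 8)
= 117 / 153
= 0.7647
= 76.5%

76.5


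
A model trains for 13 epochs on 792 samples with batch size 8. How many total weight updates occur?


Iterations per epoch = 792 / 8 = 99
Total updates = iterations_per_epoch * epochs
= 99 * 13
= 1287

1287


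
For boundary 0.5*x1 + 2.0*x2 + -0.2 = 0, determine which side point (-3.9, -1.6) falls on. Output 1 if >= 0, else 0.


Compute 0.5 * -3.9 + 2.0 * -1.6 + -0.2
= -1.95 + -3.2 + -0.2
= -5.35
Since -5.35 < 0, the point is on the negative side.

0


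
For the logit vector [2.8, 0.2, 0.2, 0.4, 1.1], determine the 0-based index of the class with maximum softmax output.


Softmax is a monotonic transformation, so it preserves the argmax.
We need to find the index of the maximum logit.
Index 0: 2.8
Index 1: 0.2
Index 2: 0.2
Index 3: 0.4
Index 4: 1.1
Maximum logit = 2.8 at index 0

0


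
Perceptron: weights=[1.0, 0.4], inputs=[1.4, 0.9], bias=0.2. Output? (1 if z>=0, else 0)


z = w . x + b
= 1.0*1.4 + 0.4*0.9 + 0.2
= 1.4 + 0.36 + 0.2
= 1.76 + 0.2
= 1.96
Since z = 1.96 >= 0, output = 1

1


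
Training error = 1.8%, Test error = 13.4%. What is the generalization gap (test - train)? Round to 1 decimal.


Generalization gap = test_error - train_error
= 13.4 - 1.8
= 11.6%
A large gap suggests overfitting.

11.6


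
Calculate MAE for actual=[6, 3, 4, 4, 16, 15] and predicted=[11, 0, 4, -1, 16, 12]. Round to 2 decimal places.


Absolute errors: [5, 3, 0, 5, 0, 3]
Sum of absolute errors = 16
MAE = 16 / 6 = 2.67

2.67


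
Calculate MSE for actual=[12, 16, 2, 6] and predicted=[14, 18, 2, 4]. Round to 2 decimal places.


Differences: [-2, -2, 0, 2]
Squared errors: [4, 4, 0, 4]
Sum of squared errors = 12
MSE = 12 / 4 = 3.00

3.00


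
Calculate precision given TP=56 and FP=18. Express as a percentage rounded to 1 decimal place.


Precision = TP / (TP + FP) * 100
= 56 / (56 + 18)
= 56 / 74
= 0.7568
= 75.7%

75.7


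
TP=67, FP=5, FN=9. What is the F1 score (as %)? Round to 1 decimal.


Precision = TP / (TP + FP) = 67 / 72 = 0.9306
Recall = TP / (TP + FN) = 67 / 76 = 0.8816
F1 = 2 * P * R / (P + R)
= 2 * 0.9306 * 0.8816 / (0.9306 + 0.8816)
= 1.6407 / 1.8121
= 0.9054
As percentage: 90.5%

90.5


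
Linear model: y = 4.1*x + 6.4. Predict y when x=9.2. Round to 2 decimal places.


y = 4.1 * 9.2 + (6.4)
= 37.72 + (6.4)
= 44.12

44.12


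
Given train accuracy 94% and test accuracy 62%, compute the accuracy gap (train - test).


Gap = train_accuracy - test_accuracy
= 94 - 62
= 32%
This large gap strongly indicates overfitting.

32


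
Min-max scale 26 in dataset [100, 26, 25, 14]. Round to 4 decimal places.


Min = 14, Max = 100
Range = 100 - 14 = 86
Scaled = (x - min) / (max - min)
= (26 - 14) / 86
= 12 / 86
= 0.1395

0.1395


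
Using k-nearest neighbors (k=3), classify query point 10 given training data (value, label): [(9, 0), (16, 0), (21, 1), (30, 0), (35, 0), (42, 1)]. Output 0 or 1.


Distances from query 10:
Point 9 (class 0): distance = 1
Point 16 (class 0): distance = 6
Point 21 (class 1): distance = 11
K=3 nearest neighbors: classes = [0, 0, 1]
Votes for class 1: 1 / 3
Majority vote => class 0

0


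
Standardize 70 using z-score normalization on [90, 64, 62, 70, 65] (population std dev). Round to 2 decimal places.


Mean = (90 + 64 + 62 + 70 + 65) / 5 = 70.2
Variance = sum((x_i - mean)^2) / n = 104.96
Std = sqrt(104.96) = 10.245
Z = (x - mean) / std
= (70 - 70.2) / 10.245
= -0.2 / 10.245
= -0.02

-0.02


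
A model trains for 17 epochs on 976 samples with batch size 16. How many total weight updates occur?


Iterations per epoch = 976 / 16 = 61
Total updates = iterations_per_epoch * epochs
= 61 * 17
= 1037

1037


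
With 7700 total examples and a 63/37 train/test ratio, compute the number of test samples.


Train samples = 7700 * 63% = 4851
Test samples = 7700 - 4851
= 2849

2849


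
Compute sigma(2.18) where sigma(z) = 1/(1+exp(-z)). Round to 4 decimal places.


sigmoid(z) = 1 / (1 + exp(-z))
exp(-(2.18)) = exp(-2.18) = 0.113
1 + 0.113 = 1.113
1 / 1.113 = 0.8984

0.8984


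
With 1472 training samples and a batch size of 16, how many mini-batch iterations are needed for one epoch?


Iterations per epoch = dataset_size / batch_size
= 1472 / 16
= 92

92


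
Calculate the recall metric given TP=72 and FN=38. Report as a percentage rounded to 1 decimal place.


Recall = TP / (TP + FN) * 100
= 72 / (72 + 38)
= 72 / 110
= 0.6545
= 65.5%

65.5


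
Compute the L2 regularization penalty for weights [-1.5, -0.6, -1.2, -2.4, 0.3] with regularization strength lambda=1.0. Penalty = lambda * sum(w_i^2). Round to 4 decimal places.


Squaring each weight:
(-1.5)^2 = 2.25
(-0.6)^2 = 0.36
(-1.2)^2 = 1.44
(-2.4)^2 = 5.76
0.3^2 = 0.09
Sum of squares = 9.9
Penalty = 1.0 * 9.9 = 9.9000

9.9000


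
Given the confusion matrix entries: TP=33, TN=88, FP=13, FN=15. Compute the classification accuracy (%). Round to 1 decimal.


Accuracy = (TP + TN) / (TP + TN + FP + FN) * 100
= (33 + 88) / (33 + 88 + 13 + 15)
= 121 / 149
= 0.8121
= 81.2%

81.2


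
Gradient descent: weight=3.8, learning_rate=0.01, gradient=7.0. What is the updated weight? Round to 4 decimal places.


w_new = w_old - lr * gradient
= 3.8 - 0.01 * 7.0
= 3.8 - (0.07)
= 3.7300

3.7300


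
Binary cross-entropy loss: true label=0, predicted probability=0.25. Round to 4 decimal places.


For y=0: Loss = -log(1-p)
= -log(1 - 0.25)
= -log(0.75)
= -(-0.2877)
= 0.2877

0.2877


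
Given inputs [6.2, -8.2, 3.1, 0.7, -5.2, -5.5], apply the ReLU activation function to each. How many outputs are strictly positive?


ReLU(x) = max(0, x) for each element:
ReLU(6.2) = 6.2
ReLU(-8.2) = 0
ReLU(3.1) = 3.1
ReLU(0.7) = 0.7
ReLU(-5.2) = 0
ReLU(-5.5) = 0
Active neurons (>0): 3

3


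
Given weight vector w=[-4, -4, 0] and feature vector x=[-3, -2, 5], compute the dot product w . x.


Element-wise products:
-4 * -3 = 12
-4 * -2 = 8
0 * 5 = 0
Sum = 12 + 8 + 0
= 20

20


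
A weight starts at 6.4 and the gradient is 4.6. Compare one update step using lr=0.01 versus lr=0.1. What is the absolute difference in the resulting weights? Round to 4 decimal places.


With lr=0.01: w_new = 6.4 - 0.01 * 4.6 = 6.354
With lr=0.1: w_new = 6.4 - 0.1 * 4.6 = 5.94
Absolute difference = |6.354 - 5.94|
= 0.4140

0.4140


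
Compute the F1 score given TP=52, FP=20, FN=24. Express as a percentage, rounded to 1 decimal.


Precision = TP / (TP + FP) = 52 / 72 = 0.7222
Recall = TP / (TP + FN) = 52 / 76 = 0.6842
F1 = 2 * P * R / (P + R)
= 2 * 0.7222 * 0.6842 / (0.7222 + 0.6842)
= 0.9883 / 1.4064
= 0.7027
As percentage: 70.3%

70.3


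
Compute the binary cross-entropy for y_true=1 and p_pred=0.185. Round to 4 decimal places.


For y=1: Loss = -log(p)
= -log(0.185)
= -(-1.6874)
= 1.6874

1.6874


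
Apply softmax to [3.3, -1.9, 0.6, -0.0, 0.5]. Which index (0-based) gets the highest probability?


Softmax is a monotonic transformation, so it preserves the argmax.
We need to find the index of the maximum logit.
Index 0: 3.3
Index 1: -1.9
Index 2: 0.6
Index 3: -0.0
Index 4: 0.5
Maximum logit = 3.3 at index 0

0


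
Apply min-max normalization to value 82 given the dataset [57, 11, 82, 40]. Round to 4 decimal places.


Min = 11, Max = 82
Range = 82 - 11 = 71
Scaled = (x - min) / (max - min)
= (82 - 11) / 71
= 71 / 71
= 1.0000

1.0000


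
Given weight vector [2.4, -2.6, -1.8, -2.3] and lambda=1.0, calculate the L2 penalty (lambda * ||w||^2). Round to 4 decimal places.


Squaring each weight:
2.4^2 = 5.76
(-2.6)^2 = 6.76
(-1.8)^2 = 3.24
(-2.3)^2 = 5.29
Sum of squares = 21.05
Penalty = 1.0 * 21.05 = 21.0500

21.0500


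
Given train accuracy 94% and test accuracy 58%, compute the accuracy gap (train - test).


Gap = train_accuracy - test_accuracy
= 94 - 58
= 36%
This large gap strongly indicates overfitting.

36


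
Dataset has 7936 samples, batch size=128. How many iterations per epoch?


Iterations per epoch = dataset_size / batch_size
= 7936 / 128
= 62

62


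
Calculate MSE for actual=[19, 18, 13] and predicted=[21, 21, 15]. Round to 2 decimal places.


Differences: [-2, -3, -2]
Squared errors: [4, 9, 4]
Sum of squared errors = 17
MSE = 17 / 3 = 5.67

5.67


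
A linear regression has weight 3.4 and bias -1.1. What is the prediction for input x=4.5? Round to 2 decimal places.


y = 3.4 * 4.5 + (-1.1)
= 15.3 + (-1.1)
= 14.20

14.20


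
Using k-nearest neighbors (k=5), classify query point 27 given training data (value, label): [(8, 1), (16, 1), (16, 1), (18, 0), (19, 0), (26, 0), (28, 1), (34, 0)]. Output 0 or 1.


Distances from query 27:
Point 26 (class 0): distance = 1
Point 28 (class 1): distance = 1
Point 34 (class 0): distance = 7
Point 19 (class 0): distance = 8
Point 18 (class 0): distance = 9
K=5 nearest neighbors: classes = [0, 1, 0, 0, 0]
Votes for class 1: 1 / 5
Majority vote => class 0

0


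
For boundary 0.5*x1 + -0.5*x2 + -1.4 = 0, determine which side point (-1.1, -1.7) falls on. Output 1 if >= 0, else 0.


Compute 0.5 * -1.1 + -0.5 * -1.7 + -1.4
= -0.55 + 0.85 + -1.4
= -1.1
Since -1.1 < 0, the point is on the negative side.

0


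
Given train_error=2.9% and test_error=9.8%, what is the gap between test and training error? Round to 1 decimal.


Generalization gap = test_error - train_error
= 9.8 - 2.9
= 6.9%
A moderate gap.

6.9


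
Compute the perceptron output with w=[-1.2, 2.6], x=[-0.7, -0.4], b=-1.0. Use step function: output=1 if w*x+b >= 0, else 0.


z = w . x + b
= -1.2*-0.7 + 2.6*-0.4 + -1.0
= 0.84 + -1.04 + -1.0
= -0.2 + -1.0
= -1.2
Since z = -1.2 < 0, output = 0

0


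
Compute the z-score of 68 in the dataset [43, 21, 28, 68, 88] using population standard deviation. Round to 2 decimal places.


Mean = (43 + 21 + 28 + 68 + 88) / 5 = 49.6
Variance = sum((x_i - mean)^2) / n = 628.24
Std = sqrt(628.24) = 25.0647
Z = (x - mean) / std
= (68 - 49.6) / 25.0647
= 18.4 / 25.0647
= 0.73

0.73


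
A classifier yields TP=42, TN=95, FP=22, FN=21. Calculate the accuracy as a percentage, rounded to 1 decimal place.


Accuracy = (TP + TN) / (TP + TN + FP + FN) * 100
= (42 + 95) / (42 + 95 + 22 + 21)
= 137 / 180
= 0.7611
= 76.1%

76.1


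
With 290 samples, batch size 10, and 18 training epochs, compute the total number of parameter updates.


Iterations per epoch = 290 / 10 = 29
Total updates = iterations_per_epoch * epochs
= 29 * 18
= 522

522


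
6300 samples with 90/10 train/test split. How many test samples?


Train samples = 6300 * 90% = 5670
Test samples = 6300 - 5670
= 630

630


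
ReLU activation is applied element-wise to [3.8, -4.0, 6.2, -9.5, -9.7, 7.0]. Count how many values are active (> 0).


ReLU(x) = max(0, x) for each element:
ReLU(3.8) = 3.8
ReLU(-4.0) = 0
ReLU(6.2) = 6.2
ReLU(-9.5) = 0
ReLU(-9.7) = 0
ReLU(7.0) = 7.0
Active neurons (>0): 3

3


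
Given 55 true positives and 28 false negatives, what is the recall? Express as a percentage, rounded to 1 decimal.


Recall = TP / (TP + FN) * 100
= 55 / (55 + 28)
= 55 / 83
= 0.6627
= 66.3%

66.3


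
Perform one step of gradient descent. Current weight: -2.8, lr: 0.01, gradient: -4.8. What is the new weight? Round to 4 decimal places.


w_new = w_old - lr * gradient
= -2.8 - 0.01 * -4.8
= -2.8 - (-0.048)
= -2.7520

-2.7520


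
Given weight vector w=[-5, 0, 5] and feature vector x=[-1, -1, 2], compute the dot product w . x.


Element-wise products:
-5 * -1 = 5
0 * -1 = 0
5 * 2 = 10
Sum = 5 + 0 + 10
= 15

15


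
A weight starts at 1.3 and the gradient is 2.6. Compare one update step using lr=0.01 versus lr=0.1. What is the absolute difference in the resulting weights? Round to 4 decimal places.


With lr=0.01: w_new = 1.3 - 0.01 * 2.6 = 1.274
With lr=0.1: w_new = 1.3 - 0.1 * 2.6 = 1.04
Absolute difference = |1.274 - 1.04|
= 0.2340

0.2340


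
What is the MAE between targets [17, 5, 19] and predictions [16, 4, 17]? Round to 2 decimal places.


Absolute errors: [1, 1, 2]
Sum of absolute errors = 4
MAE = 4 / 3 = 1.33

1.33
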